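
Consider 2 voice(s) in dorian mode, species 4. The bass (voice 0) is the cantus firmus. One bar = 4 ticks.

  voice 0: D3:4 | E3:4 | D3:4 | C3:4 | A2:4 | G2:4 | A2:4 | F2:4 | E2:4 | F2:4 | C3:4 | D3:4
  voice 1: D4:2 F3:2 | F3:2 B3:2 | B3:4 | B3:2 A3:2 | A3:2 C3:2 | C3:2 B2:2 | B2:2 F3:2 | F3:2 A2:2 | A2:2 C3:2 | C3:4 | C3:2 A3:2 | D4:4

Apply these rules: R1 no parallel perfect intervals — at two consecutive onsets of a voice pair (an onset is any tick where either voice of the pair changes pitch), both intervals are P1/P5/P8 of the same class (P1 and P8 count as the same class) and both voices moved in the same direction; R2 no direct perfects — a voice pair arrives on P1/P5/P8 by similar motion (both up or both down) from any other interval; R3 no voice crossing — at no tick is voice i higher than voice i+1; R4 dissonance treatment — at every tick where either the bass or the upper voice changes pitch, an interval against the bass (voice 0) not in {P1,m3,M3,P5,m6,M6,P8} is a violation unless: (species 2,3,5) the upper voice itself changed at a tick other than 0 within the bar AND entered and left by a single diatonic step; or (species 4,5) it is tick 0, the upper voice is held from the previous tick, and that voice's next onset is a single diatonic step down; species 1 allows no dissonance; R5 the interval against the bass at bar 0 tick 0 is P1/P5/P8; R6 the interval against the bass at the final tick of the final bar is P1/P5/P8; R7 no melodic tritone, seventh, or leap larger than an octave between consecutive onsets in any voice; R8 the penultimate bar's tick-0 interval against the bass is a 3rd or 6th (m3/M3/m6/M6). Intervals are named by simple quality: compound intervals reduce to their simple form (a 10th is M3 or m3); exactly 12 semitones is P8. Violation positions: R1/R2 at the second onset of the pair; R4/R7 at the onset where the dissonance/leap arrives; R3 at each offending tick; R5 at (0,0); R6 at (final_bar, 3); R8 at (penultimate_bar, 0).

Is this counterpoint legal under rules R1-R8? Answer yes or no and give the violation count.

bar 0: v0=D3 v1=D4 (P8)
bar 1: v0=E3 v1=F3 (m2)
bar 2: v0=D3 v1=B3 (M6)
bar 3: v0=C3 v1=B3 (M7)
bar 4: v0=A2 v1=A3 (P8)
bar 5: v0=G2 v1=C3 (P4)
bar 6: v0=A2 v1=B2 (M2)
bar 7: v0=F2 v1=F3 (P8)
bar 8: v0=E2 v1=A2 (P4)
bar 9: v0=F2 v1=C3 (P5)
bar 10: v0=C3 v1=C3 (P1)
bar 11: v0=D3 v1=D4 (P8)
  R4 @ bar1.0: E3/F3 m2 untreated
  R7 @ bar1.2: F3->B3 leap 6st
  R4 @ bar6.0: A2/B2 M2 untreated
  R7 @ bar6.2: B2->F3 leap 6st
  R4 @ bar8.0: E2/A2 P4 untreated
  R8 @ bar10.0: penult P1 not 3rd/6th
  R2 @ bar11.0: C3/A3 M6 -> D3/D4 P8 similar

No (7 violations)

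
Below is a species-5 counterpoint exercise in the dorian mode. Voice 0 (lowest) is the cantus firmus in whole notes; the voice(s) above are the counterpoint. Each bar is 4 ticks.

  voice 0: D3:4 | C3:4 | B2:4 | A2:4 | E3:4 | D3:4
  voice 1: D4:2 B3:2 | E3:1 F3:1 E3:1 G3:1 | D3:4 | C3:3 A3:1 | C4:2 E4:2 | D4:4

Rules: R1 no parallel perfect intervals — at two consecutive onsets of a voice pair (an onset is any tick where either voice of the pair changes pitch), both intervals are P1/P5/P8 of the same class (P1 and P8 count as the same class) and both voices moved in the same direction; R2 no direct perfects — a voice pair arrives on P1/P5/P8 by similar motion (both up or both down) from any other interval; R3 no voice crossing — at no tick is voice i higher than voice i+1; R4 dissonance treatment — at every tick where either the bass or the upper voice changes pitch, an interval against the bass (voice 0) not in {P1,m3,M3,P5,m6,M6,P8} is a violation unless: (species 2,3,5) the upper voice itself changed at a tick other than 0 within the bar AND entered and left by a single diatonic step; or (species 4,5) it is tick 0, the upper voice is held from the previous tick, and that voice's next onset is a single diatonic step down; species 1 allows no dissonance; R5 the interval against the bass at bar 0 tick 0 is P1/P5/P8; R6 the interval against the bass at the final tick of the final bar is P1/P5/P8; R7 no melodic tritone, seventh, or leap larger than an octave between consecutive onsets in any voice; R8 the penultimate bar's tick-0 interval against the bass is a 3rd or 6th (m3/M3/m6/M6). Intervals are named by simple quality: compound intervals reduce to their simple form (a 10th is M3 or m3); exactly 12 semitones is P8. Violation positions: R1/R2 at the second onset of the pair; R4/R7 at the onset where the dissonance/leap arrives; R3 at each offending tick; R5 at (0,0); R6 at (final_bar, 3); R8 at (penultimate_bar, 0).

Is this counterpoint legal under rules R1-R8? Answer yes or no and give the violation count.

No (1 violations)

bar 0: v0=D3 v1=D4 (P8)
bar 1: v0=C3 v1=E3 (M3)
bar 2: v0=B2 v1=D3 (m3)
bar 3: v0=A2 v1=C3 (m3)
bar 4: v0=E3 v1=C4 (m6)
bar 5: v0=D3 v1=D4 (P8)
  R1 @ bar5.0: E3/E4 P8 -> D3/D4 P8 similar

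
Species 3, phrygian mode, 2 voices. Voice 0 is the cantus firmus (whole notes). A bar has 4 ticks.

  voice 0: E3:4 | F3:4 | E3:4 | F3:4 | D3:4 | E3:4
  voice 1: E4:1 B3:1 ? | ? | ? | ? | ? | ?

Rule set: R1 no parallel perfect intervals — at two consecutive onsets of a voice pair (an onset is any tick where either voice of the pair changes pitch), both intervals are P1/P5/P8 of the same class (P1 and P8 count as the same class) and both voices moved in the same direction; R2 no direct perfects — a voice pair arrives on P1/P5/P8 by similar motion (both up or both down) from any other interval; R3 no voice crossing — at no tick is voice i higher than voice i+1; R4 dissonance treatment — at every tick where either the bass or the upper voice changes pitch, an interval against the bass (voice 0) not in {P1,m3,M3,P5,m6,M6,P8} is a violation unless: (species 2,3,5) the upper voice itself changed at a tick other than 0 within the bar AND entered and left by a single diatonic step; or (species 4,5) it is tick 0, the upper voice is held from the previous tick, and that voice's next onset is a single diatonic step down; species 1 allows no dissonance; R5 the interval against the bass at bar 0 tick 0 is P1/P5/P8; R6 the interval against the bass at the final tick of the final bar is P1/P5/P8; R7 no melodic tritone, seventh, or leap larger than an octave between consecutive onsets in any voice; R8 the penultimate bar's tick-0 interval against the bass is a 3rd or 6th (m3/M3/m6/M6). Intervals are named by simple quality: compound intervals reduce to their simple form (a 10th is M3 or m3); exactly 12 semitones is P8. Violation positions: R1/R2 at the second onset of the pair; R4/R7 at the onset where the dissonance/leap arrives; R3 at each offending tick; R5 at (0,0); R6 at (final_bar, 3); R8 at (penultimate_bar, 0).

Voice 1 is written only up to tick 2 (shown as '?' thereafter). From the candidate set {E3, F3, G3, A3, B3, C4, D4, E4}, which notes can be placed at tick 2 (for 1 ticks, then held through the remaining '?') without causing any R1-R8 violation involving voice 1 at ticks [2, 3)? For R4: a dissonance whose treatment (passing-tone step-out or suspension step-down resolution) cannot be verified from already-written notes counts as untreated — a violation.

{B3, C4, E3, E4, G3}

E3: legal
F3: violates R4,R7
G3: legal
A3: violates R4
B3: legal
C4: legal
D4: violates R4
E4: legal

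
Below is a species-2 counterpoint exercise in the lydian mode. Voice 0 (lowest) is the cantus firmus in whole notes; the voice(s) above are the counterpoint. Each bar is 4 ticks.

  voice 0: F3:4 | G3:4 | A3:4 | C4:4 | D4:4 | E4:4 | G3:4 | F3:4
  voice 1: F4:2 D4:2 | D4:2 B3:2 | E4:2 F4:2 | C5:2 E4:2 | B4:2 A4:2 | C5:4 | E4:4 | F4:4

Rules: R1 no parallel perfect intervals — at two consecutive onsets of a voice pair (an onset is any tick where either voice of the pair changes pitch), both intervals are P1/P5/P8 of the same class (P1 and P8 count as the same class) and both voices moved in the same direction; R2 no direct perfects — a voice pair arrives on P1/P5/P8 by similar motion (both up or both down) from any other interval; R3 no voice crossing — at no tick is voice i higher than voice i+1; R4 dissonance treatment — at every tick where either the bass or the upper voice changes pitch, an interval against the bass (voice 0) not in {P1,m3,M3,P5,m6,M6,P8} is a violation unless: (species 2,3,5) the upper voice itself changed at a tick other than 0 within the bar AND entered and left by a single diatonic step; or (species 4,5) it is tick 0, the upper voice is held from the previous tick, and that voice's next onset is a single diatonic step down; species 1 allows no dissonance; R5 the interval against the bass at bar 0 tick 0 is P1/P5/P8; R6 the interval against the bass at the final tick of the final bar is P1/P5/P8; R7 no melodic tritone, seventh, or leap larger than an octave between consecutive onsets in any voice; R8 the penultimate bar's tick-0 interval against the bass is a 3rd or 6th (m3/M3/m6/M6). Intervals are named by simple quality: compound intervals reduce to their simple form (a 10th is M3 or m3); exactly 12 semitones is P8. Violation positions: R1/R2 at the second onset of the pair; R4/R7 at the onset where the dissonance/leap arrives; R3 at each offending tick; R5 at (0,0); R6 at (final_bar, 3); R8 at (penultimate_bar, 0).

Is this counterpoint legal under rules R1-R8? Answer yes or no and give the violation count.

No (2 violations)

bar 0: v0=F3 v1=F4 (P8)
bar 1: v0=G3 v1=D4 (P5)
bar 2: v0=A3 v1=E4 (P5)
bar 3: v0=C4 v1=C5 (P8)
bar 4: v0=D4 v1=B4 (M6)
bar 5: v0=E4 v1=C5 (m6)
bar 6: v0=G3 v1=E4 (M6)
bar 7: v0=F3 v1=F4 (P8)
  R2 @ bar2.0: G3/B3 M3 -> A3/E4 P5 similar
  R2 @ bar3.0: A3/F4 m6 -> C4/C5 P8 similar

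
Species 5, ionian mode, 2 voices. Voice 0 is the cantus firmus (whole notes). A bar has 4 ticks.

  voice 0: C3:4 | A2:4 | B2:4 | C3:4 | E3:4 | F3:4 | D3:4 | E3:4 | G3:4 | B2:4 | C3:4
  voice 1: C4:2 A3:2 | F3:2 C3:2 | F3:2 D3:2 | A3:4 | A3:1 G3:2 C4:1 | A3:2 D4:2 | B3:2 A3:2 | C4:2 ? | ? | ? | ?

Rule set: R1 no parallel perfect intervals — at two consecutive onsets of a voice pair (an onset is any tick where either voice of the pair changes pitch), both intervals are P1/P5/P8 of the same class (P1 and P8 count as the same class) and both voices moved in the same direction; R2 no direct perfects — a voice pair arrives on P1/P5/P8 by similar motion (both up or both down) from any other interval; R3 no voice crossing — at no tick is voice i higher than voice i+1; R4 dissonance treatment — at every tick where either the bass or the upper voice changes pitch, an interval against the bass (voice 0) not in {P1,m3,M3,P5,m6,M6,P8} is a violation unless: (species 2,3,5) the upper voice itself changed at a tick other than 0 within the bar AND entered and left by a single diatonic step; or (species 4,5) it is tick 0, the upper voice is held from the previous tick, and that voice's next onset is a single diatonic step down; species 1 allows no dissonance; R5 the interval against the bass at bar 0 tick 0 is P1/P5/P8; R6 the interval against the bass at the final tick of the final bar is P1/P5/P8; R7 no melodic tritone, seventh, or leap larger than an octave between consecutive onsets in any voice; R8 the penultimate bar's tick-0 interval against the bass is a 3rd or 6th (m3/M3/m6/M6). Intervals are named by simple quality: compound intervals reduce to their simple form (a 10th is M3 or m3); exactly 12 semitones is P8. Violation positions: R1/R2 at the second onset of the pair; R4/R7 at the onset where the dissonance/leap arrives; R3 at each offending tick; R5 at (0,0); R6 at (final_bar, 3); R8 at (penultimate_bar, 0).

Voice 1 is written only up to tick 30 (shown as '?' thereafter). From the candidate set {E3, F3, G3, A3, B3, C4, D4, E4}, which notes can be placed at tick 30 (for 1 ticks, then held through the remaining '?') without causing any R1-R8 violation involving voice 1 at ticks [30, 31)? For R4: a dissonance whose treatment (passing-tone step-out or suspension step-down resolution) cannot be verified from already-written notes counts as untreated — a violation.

{B3, C4, E3, E4, G3}

E3: legal
F3: violates R4
G3: legal
A3: violates R4
B3: legal
C4: legal
D4: violates R4
E4: legal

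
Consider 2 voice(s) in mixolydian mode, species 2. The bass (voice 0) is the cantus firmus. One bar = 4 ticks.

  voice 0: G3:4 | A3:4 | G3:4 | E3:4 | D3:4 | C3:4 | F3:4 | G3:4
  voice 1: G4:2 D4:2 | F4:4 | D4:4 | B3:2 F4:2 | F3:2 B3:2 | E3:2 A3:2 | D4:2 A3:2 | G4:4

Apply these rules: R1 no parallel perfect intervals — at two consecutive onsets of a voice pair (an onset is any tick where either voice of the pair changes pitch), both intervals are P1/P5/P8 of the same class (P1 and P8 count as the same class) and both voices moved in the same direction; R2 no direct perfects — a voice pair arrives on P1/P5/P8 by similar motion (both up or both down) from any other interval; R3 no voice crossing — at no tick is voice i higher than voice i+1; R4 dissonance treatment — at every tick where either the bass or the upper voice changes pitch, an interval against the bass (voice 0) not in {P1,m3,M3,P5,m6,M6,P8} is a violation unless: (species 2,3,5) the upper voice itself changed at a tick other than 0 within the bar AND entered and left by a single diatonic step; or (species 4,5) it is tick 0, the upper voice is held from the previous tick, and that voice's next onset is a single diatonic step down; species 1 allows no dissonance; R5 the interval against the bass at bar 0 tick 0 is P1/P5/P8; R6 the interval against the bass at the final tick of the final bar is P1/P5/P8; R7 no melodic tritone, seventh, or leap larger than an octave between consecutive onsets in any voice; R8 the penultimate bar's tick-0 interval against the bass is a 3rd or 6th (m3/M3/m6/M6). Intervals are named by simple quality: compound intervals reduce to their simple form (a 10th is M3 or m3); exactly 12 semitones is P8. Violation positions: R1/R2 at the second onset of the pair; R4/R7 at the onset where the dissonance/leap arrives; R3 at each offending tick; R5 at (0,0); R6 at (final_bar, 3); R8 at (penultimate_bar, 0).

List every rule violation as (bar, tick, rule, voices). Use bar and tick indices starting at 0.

(2, 0, R2, (0, 1))
(3, 0, R1, (0, 1))
(3, 2, R4, (0, 1))
(3, 2, R7, (1,))
(4, 2, R7, (1,))
(7, 0, R2, (0, 1))
(7, 0, R7, (1,))

bar 0: v0=G3 v1=G4 downbeat P8
bar 1: v0=A3 v1=F4 downbeat m6
bar 2: v0=G3 v1=D4 downbeat P5
bar 3: v0=E3 v1=B3 downbeat P5
bar 4: v0=D3 v1=F3 downbeat m3
bar 5: v0=C3 v1=E3 downbeat M3
bar 6: v0=F3 v1=D4 downbeat M6
bar 7: v0=G3 v1=G4 downbeat P8
  -> R2 @ bar 2 tick 0 v(0, 1): A3/F4 m6 -> G3/D4 P5 similar
  -> R1 @ bar 3 tick 0 v(0, 1): G3/D4 P5 -> E3/B3 P5 similar
  -> R4 @ bar 3 tick 2 v(0, 1): E3/F4 m2 untreated
  -> R7 @ bar 3 tick 2 v(1,): B3->F4 leap 6st
  -> R7 @ bar 4 tick 2 v(1,): F3->B3 leap 6st
  -> R2 @ bar 7 tick 0 v(0, 1): F3/A3 M3 -> G3/G4 P8 similar
  -> R7 @ bar 7 tick 0 v(1,): A3->G4 leap 10st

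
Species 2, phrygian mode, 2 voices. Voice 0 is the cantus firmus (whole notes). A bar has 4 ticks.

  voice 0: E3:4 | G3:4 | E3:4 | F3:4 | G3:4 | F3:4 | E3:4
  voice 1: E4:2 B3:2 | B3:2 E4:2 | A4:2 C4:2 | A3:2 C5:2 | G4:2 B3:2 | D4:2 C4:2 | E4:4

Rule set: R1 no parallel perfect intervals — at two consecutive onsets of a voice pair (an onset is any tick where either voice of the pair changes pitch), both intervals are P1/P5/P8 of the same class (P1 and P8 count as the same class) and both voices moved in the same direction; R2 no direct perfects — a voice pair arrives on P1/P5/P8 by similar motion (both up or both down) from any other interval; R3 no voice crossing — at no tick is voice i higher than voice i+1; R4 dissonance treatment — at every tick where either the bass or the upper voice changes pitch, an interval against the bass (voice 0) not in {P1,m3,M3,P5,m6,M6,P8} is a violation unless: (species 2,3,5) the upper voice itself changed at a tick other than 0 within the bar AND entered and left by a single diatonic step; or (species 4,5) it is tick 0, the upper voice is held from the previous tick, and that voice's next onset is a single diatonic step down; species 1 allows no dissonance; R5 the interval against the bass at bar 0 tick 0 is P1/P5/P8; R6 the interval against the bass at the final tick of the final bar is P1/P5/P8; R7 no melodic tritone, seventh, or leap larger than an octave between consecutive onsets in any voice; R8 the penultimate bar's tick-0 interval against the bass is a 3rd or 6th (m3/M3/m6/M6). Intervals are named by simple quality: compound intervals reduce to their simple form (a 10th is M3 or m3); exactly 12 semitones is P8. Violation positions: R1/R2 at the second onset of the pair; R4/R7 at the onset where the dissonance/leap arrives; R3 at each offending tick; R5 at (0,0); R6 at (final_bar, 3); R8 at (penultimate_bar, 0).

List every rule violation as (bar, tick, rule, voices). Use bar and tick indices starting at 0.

(2, 0, R4, (0, 1))
(3, 2, R7, (1,))

bar 0: v0=E3 v1=E4 downbeat P8
bar 1: v0=G3 v1=B3 downbeat M3
bar 2: v0=E3 v1=A4 downbeat P4
bar 3: v0=F3 v1=A3 downbeat M3
bar 4: v0=G3 v1=G4 downbeat P8
bar 5: v0=F3 v1=D4 downbeat M6
bar 6: v0=E3 v1=E4 downbeat P8
  -> R4 @ bar 2 tick 0 v(0, 1): E3/A4 P4 untreated
  -> R7 @ bar 3 tick 2 v(1,): A3->C5 leap 15st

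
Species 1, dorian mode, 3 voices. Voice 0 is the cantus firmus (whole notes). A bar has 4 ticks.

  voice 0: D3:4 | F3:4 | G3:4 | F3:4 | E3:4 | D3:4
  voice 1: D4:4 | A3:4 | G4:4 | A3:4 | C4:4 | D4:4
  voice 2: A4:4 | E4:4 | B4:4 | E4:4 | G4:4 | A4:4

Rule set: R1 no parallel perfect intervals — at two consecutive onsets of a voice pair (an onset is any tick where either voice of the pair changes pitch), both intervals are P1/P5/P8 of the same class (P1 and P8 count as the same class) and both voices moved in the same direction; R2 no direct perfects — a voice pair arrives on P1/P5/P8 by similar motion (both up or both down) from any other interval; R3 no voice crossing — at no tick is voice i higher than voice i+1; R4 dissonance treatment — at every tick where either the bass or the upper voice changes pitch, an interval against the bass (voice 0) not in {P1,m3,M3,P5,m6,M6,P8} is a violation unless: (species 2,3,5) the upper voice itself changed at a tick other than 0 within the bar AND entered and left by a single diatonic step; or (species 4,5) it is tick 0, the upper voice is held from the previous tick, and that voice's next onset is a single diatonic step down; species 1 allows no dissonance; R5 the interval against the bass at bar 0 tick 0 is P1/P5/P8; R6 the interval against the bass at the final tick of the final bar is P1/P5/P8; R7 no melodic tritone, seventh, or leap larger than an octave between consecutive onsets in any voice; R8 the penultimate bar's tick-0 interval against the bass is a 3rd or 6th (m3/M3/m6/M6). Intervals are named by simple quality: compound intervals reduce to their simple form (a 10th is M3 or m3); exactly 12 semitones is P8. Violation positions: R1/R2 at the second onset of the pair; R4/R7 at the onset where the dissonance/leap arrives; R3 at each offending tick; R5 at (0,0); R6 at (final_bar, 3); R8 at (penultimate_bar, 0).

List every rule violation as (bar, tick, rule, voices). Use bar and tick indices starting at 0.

(1, 0, R1, (1, 2))
(1, 0, R4, (0, 2))
(2, 0, R2, (0, 1))
(2, 0, R7, (1,))
(3, 0, R2, (1, 2))
(3, 0, R4, (0, 2))
(3, 0, R7, (1,))
(4, 0, R1, (1, 2))
(5, 0, R1, (1, 2))

bar 0: v0=D3 v1=D4 v2=A4 downbeat P5
bar 1: v0=F3 v1=A3 v2=E4 downbeat M7
bar 2: v0=G3 v1=G4 v2=B4 downbeat M3
bar 3: v0=F3 v1=A3 v2=E4 downbeat M7
bar 4: v0=E3 v1=C4 v2=G4 downbeat m3
bar 5: v0=D3 v1=D4 v2=A4 downbeat P5
  -> R1 @ bar 1 tick 0 v(1, 2): D4/A4 P5 -> A3/E4 P5 similar
  -> R4 @ bar 1 tick 0 v(0, 2): F3/E4 M7 untreated
  -> R2 @ bar 2 tick 0 v(0, 1): F3/A3 M3 -> G3/G4 P8 similar
  -> R7 @ bar 2 tick 0 v(1,): A3->G4 leap 10st
  -> R2 @ bar 3 tick 0 v(1, 2): G4/B4 M3 -> A3/E4 P5 similar
  -> R4 @ bar 3 tick 0 v(0, 2): F3/E4 M7 untreated
  -> R7 @ bar 3 tick 0 v(1,): G4->A3 leap 10st
  -> R1 @ bar 4 tick 0 v(1, 2): A3/E4 P5 -> C4/G4 P5 similar
  -> R1 @ bar 5 tick 0 v(1, 2): C4/G4 P5 -> D4/A4 P5 similar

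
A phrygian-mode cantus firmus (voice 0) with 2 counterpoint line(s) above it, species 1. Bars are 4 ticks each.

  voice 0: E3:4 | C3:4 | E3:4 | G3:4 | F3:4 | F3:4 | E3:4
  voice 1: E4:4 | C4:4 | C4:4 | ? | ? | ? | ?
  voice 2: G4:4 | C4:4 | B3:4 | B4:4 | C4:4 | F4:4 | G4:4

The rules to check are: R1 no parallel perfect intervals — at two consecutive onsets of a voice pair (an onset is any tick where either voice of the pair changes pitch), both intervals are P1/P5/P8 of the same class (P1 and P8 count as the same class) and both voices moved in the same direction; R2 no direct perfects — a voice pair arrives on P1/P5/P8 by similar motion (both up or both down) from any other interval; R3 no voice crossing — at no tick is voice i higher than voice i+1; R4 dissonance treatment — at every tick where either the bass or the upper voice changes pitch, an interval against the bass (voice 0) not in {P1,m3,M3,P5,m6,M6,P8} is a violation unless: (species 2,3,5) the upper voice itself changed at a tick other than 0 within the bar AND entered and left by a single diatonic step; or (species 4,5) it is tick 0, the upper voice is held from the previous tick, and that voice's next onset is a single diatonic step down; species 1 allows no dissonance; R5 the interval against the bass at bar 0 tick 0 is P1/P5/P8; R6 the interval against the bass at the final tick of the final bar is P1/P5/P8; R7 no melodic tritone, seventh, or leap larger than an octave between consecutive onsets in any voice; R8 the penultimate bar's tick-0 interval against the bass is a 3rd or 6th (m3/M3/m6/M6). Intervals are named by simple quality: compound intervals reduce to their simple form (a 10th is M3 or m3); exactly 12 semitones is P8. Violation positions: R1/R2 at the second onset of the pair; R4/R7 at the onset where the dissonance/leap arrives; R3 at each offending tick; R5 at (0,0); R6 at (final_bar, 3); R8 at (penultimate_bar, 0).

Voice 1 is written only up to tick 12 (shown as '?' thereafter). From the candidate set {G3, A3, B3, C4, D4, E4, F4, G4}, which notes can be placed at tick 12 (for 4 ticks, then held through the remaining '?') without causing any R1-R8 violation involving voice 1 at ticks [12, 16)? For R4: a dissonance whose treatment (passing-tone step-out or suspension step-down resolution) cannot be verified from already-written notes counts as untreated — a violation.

G3: legal
A3: violates R4
B3: legal
C4: violates R4
D4: violates R2
E4: violates R2
F4: violates R4
G4: violates R2

{B3, G3}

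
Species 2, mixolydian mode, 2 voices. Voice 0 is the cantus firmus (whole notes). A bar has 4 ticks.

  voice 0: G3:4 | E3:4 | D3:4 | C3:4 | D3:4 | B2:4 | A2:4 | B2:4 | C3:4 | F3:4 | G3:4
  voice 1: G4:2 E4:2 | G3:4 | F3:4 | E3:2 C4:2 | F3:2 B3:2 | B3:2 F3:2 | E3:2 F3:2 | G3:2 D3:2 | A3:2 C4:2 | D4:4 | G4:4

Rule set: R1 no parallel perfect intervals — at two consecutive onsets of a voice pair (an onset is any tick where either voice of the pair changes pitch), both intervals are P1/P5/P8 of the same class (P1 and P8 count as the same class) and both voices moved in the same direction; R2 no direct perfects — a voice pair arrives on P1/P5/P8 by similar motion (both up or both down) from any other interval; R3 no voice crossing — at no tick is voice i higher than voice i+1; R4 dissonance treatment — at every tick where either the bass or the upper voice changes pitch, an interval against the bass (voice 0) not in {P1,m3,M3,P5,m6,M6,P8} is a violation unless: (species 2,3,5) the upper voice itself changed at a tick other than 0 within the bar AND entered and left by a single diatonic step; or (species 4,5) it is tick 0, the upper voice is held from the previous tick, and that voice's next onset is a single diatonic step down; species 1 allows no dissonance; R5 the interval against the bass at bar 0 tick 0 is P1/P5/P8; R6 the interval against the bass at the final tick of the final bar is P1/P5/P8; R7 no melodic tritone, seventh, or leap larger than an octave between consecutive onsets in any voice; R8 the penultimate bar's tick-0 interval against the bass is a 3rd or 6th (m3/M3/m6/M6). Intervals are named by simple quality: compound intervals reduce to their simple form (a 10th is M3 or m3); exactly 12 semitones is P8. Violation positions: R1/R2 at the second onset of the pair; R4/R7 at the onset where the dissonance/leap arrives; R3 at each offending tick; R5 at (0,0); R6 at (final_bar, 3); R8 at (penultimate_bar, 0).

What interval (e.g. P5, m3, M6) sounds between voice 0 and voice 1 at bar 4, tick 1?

m3

voice 0=D3 voice 1=F3 -> m3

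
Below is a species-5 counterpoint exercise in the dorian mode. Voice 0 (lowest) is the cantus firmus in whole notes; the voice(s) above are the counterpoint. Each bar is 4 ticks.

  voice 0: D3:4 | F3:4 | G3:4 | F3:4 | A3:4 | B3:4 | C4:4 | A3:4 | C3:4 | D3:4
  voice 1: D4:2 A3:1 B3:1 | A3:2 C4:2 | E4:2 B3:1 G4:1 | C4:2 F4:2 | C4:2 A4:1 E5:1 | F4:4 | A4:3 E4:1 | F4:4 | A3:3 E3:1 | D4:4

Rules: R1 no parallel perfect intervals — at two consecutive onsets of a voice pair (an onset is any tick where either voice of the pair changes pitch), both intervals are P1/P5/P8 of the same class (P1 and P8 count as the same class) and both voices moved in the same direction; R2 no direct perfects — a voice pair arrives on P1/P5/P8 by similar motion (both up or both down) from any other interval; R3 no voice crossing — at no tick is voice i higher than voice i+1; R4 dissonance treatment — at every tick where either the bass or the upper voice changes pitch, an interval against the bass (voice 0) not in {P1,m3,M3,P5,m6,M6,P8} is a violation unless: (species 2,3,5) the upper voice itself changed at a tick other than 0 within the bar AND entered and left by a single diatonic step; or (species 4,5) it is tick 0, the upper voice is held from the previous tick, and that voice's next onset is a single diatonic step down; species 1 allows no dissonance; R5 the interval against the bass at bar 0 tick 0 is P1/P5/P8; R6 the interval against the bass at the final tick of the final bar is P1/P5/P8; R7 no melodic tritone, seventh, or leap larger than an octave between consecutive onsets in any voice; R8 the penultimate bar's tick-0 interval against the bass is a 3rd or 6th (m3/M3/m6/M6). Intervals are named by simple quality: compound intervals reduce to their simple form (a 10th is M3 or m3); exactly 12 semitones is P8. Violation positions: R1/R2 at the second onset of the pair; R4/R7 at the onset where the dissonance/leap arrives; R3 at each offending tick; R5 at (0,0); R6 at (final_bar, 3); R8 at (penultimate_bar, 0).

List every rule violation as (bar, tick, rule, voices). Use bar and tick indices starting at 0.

(3, 0, R2, (0, 1))
(5, 0, R4, (0, 1))
(5, 0, R7, (1,))
(9, 0, R2, (0, 1))
(9, 0, R7, (1,))

bar 0: v0=D3 v1=D4 downbeat P8
bar 1: v0=F3 v1=A3 downbeat M3
bar 2: v0=G3 v1=E4 downbeat M6
bar 3: v0=F3 v1=C4 downbeat P5
bar 4: v0=A3 v1=C4 downbeat m3
bar 5: v0=B3 v1=F4 downbeat TT
bar 6: v0=C4 v1=A4 downbeat M6
bar 7: v0=A3 v1=F4 downbeat m6
bar 8: v0=C3 v1=A3 downbeat M6
bar 9: v0=D3 v1=D4 downbeat P8
  -> R2 @ bar 3 tick 0 v(0, 1): G3/G4 P8 -> F3/C4 P5 similar
  -> R4 @ bar 5 tick 0 v(0, 1): B3/F4 TT untreated
  -> R7 @ bar 5 tick 0 v(1,): E5->F4 leap 11st
  -> R2 @ bar 9 tick 0 v(0, 1): C3/E3 M3 -> D3/D4 P8 similar
  -> R7 @ bar 9 tick 0 v(1,): E3->D4 leap 10st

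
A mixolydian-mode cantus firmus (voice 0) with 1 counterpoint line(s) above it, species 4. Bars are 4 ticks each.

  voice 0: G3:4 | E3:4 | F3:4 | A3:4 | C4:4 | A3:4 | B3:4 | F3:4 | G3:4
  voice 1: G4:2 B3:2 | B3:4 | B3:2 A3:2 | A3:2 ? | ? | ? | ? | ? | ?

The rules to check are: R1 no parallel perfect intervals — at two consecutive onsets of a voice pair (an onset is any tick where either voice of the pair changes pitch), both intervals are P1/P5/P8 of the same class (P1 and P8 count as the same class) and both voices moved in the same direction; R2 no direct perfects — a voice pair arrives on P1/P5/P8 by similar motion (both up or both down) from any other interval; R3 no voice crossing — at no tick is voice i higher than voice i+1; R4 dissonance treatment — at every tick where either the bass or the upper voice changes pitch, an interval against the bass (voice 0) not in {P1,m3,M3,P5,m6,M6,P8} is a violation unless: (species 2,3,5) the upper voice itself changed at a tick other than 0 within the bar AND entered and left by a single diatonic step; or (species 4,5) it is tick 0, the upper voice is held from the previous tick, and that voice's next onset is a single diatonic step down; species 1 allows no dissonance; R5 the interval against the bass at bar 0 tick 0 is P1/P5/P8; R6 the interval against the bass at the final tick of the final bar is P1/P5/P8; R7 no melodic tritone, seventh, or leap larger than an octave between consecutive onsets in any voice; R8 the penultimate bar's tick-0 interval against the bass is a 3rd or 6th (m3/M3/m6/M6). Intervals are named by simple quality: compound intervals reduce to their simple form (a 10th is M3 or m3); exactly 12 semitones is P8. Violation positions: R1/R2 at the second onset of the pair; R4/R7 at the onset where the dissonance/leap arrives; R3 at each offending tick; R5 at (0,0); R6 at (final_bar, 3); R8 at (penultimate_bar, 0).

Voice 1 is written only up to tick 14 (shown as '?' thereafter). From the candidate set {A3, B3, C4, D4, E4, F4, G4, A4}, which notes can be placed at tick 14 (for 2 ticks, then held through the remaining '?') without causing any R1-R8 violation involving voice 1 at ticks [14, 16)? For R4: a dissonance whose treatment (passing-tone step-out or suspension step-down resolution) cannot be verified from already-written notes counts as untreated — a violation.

{A3, A4, C4, E4, F4}

A3: legal
B3: violates R4
C4: legal
D4: violates R4
E4: legal
F4: legal
G4: violates R4,R7
A4: legal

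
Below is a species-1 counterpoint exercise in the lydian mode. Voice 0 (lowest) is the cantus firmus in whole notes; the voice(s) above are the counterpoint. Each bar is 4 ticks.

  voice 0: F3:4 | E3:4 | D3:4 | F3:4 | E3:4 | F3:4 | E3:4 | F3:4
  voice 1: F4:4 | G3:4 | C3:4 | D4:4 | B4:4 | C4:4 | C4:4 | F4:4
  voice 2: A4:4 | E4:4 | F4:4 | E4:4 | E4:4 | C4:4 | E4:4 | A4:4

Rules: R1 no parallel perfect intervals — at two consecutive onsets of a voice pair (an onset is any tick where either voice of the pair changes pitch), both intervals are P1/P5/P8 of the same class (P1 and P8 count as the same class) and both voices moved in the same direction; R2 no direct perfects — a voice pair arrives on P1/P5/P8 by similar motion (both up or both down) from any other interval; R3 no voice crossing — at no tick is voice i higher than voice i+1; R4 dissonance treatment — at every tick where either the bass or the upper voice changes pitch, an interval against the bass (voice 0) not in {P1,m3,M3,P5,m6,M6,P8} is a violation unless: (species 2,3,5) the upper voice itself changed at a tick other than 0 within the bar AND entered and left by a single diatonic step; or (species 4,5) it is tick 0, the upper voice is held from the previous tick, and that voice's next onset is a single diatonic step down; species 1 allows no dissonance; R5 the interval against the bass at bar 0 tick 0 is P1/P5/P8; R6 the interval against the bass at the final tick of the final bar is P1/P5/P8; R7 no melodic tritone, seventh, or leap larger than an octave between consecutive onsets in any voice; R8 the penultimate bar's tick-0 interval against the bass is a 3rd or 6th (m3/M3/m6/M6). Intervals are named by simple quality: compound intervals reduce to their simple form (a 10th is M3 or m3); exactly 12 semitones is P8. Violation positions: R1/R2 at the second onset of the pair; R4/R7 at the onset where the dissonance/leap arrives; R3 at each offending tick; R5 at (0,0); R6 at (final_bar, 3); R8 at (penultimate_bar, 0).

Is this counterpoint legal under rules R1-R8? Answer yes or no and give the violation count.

bar 0: v0=F3 v1=F4 v2=A4 (M3)
bar 1: v0=E3 v1=G3 v2=E4 (P8)
bar 2: v0=D3 v1=C3 v2=F4 (m3)
bar 3: v0=F3 v1=D4 v2=E4 (M7)
bar 4: v0=E3 v1=B4 v2=E4 (P8)
bar 5: v0=F3 v1=C4 v2=C4 (P5)
bar 6: v0=E3 v1=C4 v2=E4 (P8)
bar 7: v0=F3 v1=F4 v2=A4 (M3)
  R5 @ bar0.0: opens on M3
  R2 @ bar1.0: F3/A4 M3 -> E3/E4 P8 similar
  R7 @ bar1.0: F4->G3 leap 10st
  R3 @ bar2.0: D3 above C3
  R4 @ bar2.0: D3/C3 M2 untreated
  R3 @ bar2.1: D3 above C3
  R3 @ bar2.2: D3 above C3
  R3 @ bar2.3: D3 above C3
  R4 @ bar3.0: F3/E4 M7 untreated
  R7 @ bar3.0: C3->D4 leap 14st
  R3 @ bar4.0: B4 above E4
  R3 @ bar4.1: B4 above E4
  R3 @ bar4.2: B4 above E4
  R3 @ bar4.3: B4 above E4
  R2 @ bar5.0: B4/E4 P5 -> C4/C4 P1 similar
  R7 @ bar5.0: B4->C4 leap 11st
  R8 @ bar6.0: penult P8 not 3rd/6th
  R2 @ bar7.0: E3/C4 m6 -> F3/F4 P8 similar
  R6 @ bar7.3: closes on M3

No (19 violations)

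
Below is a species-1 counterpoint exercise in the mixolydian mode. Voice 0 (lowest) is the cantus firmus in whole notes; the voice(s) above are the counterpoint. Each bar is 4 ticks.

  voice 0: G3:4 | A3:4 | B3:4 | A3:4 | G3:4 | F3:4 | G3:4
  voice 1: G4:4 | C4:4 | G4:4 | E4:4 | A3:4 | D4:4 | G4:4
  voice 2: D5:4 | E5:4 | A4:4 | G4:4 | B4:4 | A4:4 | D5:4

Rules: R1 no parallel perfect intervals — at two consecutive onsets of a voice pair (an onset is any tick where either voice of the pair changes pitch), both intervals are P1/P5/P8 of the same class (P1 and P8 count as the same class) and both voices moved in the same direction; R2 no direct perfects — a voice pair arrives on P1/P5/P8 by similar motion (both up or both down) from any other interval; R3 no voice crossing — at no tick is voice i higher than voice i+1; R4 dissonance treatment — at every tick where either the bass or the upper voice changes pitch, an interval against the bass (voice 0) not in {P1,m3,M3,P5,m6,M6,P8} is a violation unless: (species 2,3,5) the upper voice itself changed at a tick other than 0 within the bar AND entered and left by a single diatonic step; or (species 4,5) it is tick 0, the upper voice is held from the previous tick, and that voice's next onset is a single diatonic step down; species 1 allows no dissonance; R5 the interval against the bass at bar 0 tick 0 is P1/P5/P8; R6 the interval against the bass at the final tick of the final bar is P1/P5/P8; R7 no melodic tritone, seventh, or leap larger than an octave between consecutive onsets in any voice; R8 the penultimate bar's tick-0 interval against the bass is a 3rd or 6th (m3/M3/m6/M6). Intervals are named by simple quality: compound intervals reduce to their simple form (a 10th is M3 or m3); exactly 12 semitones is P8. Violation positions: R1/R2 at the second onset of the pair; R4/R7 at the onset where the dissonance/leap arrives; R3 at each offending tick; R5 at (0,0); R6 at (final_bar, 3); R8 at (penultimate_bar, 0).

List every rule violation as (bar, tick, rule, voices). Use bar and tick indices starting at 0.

bar 0: v0=G3 v1=G4 v2=D5 downbeat P5
bar 1: v0=A3 v1=C4 v2=E5 downbeat P5
bar 2: v0=B3 v1=G4 v2=A4 downbeat m7
bar 3: v0=A3 v1=E4 v2=G4 downbeat m7
bar 4: v0=G3 v1=A3 v2=B4 downbeat M3
bar 5: v0=F3 v1=D4 v2=A4 downbeat M3
bar 6: v0=G3 v1=G4 v2=D5 downbeat P5
  -> R1 @ bar 1 tick 0 v(0, 2): G3/D5 P5 -> A3/E5 P5 similar
  -> R4 @ bar 2 tick 0 v(0, 2): B3/A4 m7 untreated
  -> R2 @ bar 3 tick 0 v(0, 1): B3/G4 m6 -> A3/E4 P5 similar
  -> R4 @ bar 3 tick 0 v(0, 2): A3/G4 m7 untreated
  -> R4 @ bar 4 tick 0 v(0, 1): G3/A3 M2 untreated
  -> R1 @ bar 6 tick 0 v(1, 2): D4/A4 P5 -> G4/D5 P5 similar
  -> R2 @ bar 6 tick 0 v(0, 1): F3/D4 M6 -> G3/G4 P8 similar
  -> R2 @ bar 6 tick 0 v(0, 2): F3/A4 M3 -> G3/D5 P5 similar

(1, 0, R1, (0, 2))
(2, 0, R4, (0, 2))
(3, 0, R2, (0, 1))
(3, 0, R4, (0, 2))
(4, 0, R4, (0, 1))
(6, 0, R1, (1, 2))
(6, 0, R2, (0, 1))
(6, 0, R2, (0, 2))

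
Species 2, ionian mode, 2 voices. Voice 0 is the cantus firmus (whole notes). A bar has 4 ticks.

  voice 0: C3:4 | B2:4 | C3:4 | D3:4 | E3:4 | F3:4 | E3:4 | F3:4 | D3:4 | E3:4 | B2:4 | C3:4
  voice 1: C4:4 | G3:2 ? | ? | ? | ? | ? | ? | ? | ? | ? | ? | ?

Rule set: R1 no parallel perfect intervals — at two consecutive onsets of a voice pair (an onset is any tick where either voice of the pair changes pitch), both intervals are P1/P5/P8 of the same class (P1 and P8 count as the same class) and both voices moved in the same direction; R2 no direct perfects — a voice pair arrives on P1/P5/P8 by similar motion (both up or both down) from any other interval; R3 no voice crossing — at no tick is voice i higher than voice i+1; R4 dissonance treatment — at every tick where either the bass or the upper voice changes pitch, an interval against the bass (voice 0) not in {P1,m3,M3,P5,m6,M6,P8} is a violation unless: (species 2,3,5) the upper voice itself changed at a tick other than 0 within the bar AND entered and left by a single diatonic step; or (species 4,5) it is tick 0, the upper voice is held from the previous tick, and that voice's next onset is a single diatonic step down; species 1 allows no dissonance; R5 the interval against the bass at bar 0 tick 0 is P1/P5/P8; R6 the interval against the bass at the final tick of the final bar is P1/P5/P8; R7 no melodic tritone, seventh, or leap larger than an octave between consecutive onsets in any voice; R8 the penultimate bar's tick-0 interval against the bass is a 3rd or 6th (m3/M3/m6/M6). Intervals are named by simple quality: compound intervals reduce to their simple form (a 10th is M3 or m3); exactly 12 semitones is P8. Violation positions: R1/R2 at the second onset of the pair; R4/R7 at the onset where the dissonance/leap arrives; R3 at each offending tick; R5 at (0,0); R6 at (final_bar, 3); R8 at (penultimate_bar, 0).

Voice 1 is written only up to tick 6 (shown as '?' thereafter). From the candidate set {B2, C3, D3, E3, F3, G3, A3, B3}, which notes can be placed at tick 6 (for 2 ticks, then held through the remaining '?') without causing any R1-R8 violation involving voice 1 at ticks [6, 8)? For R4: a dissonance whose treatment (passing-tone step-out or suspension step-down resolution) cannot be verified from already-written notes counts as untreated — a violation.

{B2, B3, D3, G3}

B2: legal
C3: violates R4
D3: legal
E3: violates R4
F3: violates R4
G3: legal
A3: violates R4
B3: legal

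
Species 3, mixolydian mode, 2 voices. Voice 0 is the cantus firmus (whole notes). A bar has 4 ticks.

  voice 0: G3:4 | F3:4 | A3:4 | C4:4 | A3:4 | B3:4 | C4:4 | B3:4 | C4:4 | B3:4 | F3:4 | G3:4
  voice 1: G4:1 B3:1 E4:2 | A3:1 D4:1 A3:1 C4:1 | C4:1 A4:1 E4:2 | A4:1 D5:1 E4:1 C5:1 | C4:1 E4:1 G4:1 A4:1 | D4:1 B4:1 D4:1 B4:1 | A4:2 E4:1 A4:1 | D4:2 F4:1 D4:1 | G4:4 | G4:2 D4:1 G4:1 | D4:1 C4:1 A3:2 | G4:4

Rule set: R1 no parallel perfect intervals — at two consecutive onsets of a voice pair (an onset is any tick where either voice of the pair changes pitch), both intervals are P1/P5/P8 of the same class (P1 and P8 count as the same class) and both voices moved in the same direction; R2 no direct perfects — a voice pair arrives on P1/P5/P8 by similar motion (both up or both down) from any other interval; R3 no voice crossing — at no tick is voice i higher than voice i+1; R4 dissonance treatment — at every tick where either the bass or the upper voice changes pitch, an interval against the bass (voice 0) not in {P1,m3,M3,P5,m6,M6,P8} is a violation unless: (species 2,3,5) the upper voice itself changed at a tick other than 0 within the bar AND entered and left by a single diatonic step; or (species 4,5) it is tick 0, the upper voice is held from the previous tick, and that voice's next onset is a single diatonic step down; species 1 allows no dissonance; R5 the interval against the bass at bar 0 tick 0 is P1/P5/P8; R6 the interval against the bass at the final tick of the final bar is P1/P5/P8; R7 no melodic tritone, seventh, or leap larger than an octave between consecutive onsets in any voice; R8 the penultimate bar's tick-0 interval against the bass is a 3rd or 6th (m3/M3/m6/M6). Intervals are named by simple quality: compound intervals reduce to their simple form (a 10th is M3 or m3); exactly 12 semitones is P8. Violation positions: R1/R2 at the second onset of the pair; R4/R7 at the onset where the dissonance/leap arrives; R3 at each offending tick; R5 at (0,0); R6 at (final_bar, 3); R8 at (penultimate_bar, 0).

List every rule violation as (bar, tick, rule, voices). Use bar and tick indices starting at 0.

bar 0: v0=G3 v1=G4 downbeat P8
bar 1: v0=F3 v1=A3 downbeat M3
bar 2: v0=A3 v1=C4 downbeat m3
bar 3: v0=C4 v1=A4 downbeat M6
bar 4: v0=A3 v1=C4 downbeat m3
bar 5: v0=B3 v1=D4 downbeat m3
bar 6: v0=C4 v1=A4 downbeat M6
bar 7: v0=B3 v1=D4 downbeat m3
bar 8: v0=C4 v1=G4 downbeat P5
bar 9: v0=B3 v1=G4 downbeat m6
bar 10: v0=F3 v1=D4 downbeat M6
bar 11: v0=G3 v1=G4 downbeat P8
  -> R4 @ bar 3 tick 1 v(0, 1): C4/D5 M2 untreated
  -> R7 @ bar 3 tick 2 v(1,): D5->E4 leap 10st
  -> R4 @ bar 4 tick 2 v(0, 1): A3/G4 m7 untreated
  -> R4 @ bar 7 tick 2 v(0, 1): B3/F4 TT untreated
  -> R2 @ bar 8 tick 0 v(0, 1): B3/D4 m3 -> C4/G4 P5 similar
  -> R7 @ bar 10 tick 0 v(0,): B3->F3 leap 6st
  -> R2 @ bar 11 tick 0 v(0, 1): F3/A3 M3 -> G3/G4 P8 similar
  -> R7 @ bar 11 tick 0 v(1,): A3->G4 leap 10st

(3, 1, R4, (0, 1))
(3, 2, R7, (1,))
(4, 2, R4, (0, 1))
(7, 2, R4, (0, 1))
(8, 0, R2, (0, 1))
(10, 0, R7, (0,))
(11, 0, R2, (0, 1))
(11, 0, R7, (1,))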